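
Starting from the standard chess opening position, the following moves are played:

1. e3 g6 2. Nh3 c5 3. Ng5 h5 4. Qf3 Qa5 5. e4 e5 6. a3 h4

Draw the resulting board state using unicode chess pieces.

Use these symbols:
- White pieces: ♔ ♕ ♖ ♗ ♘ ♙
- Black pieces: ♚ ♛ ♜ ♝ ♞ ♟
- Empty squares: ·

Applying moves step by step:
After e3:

♜ ♞ ♝ ♛ ♚ ♝ ♞ ♜
♟ ♟ ♟ ♟ ♟ ♟ ♟ ♟
· · · · · · · ·
· · · · · · · ·
· · · · · · · ·
· · · · ♙ · · ·
♙ ♙ ♙ ♙ · ♙ ♙ ♙
♖ ♘ ♗ ♕ ♔ ♗ ♘ ♖


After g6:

♜ ♞ ♝ ♛ ♚ ♝ ♞ ♜
♟ ♟ ♟ ♟ ♟ ♟ · ♟
· · · · · · ♟ ·
· · · · · · · ·
· · · · · · · ·
· · · · ♙ · · ·
♙ ♙ ♙ ♙ · ♙ ♙ ♙
♖ ♘ ♗ ♕ ♔ ♗ ♘ ♖


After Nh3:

♜ ♞ ♝ ♛ ♚ ♝ ♞ ♜
♟ ♟ ♟ ♟ ♟ ♟ · ♟
· · · · · · ♟ ·
· · · · · · · ·
· · · · · · · ·
· · · · ♙ · · ♘
♙ ♙ ♙ ♙ · ♙ ♙ ♙
♖ ♘ ♗ ♕ ♔ ♗ · ♖


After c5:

♜ ♞ ♝ ♛ ♚ ♝ ♞ ♜
♟ ♟ · ♟ ♟ ♟ · ♟
· · · · · · ♟ ·
· · ♟ · · · · ·
· · · · · · · ·
· · · · ♙ · · ♘
♙ ♙ ♙ ♙ · ♙ ♙ ♙
♖ ♘ ♗ ♕ ♔ ♗ · ♖


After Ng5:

♜ ♞ ♝ ♛ ♚ ♝ ♞ ♜
♟ ♟ · ♟ ♟ ♟ · ♟
· · · · · · ♟ ·
· · ♟ · · · ♘ ·
· · · · · · · ·
· · · · ♙ · · ·
♙ ♙ ♙ ♙ · ♙ ♙ ♙
♖ ♘ ♗ ♕ ♔ ♗ · ♖


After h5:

♜ ♞ ♝ ♛ ♚ ♝ ♞ ♜
♟ ♟ · ♟ ♟ ♟ · ·
· · · · · · ♟ ·
· · ♟ · · · ♘ ♟
· · · · · · · ·
· · · · ♙ · · ·
♙ ♙ ♙ ♙ · ♙ ♙ ♙
♖ ♘ ♗ ♕ ♔ ♗ · ♖


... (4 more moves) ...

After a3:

♜ ♞ ♝ · ♚ ♝ ♞ ♜
♟ ♟ · ♟ · ♟ · ·
· · · · · · ♟ ·
♛ · ♟ · ♟ · ♘ ♟
· · · · ♙ · · ·
♙ · · · · ♕ · ·
· ♙ ♙ ♙ · ♙ ♙ ♙
♖ ♘ ♗ · ♔ ♗ · ♖


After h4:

♜ ♞ ♝ · ♚ ♝ ♞ ♜
♟ ♟ · ♟ · ♟ · ·
· · · · · · ♟ ·
♛ · ♟ · ♟ · ♘ ·
· · · · ♙ · · ♟
♙ · · · · ♕ · ·
· ♙ ♙ ♙ · ♙ ♙ ♙
♖ ♘ ♗ · ♔ ♗ · ♖



  a b c d e f g h
  ─────────────────
8│♜ ♞ ♝ · ♚ ♝ ♞ ♜│8
7│♟ ♟ · ♟ · ♟ · ·│7
6│· · · · · · ♟ ·│6
5│♛ · ♟ · ♟ · ♘ ·│5
4│· · · · ♙ · · ♟│4
3│♙ · · · · ♕ · ·│3
2│· ♙ ♙ ♙ · ♙ ♙ ♙│2
1│♖ ♘ ♗ · ♔ ♗ · ♖│1
  ─────────────────
  a b c d e f g h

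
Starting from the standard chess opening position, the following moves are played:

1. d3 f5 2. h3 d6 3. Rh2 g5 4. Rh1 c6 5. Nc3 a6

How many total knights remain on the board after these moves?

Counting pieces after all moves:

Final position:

  a b c d e f g h
  ─────────────────
8│♜ ♞ ♝ ♛ ♚ ♝ ♞ ♜│8
7│· ♟ · · ♟ · · ♟│7
6│♟ · ♟ ♟ · · · ·│6
5│· · · · · ♟ ♟ ·│5
4│· · · · · · · ·│4
3│· · ♘ ♙ · · · ♙│3
2│♙ ♙ ♙ · ♙ ♙ ♙ ·│2
1│♖ · ♗ ♕ ♔ ♗ ♘ ♖│1
  ─────────────────
  a b c d e f g h


4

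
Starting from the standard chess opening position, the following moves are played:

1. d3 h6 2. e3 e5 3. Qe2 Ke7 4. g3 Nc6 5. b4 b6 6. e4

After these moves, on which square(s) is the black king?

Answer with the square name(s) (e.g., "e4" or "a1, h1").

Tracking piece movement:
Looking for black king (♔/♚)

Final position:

  a b c d e f g h
  ─────────────────
8│♜ · ♝ ♛ · ♝ ♞ ♜│8
7│♟ · ♟ ♟ ♚ ♟ ♟ ·│7
6│· ♟ ♞ · · · · ♟│6
5│· · · · ♟ · · ·│5
4│· ♙ · · ♙ · · ·│4
3│· · · ♙ · · ♙ ·│3
2│♙ · ♙ · ♕ ♙ · ♙│2
1│♖ ♘ ♗ · ♔ ♗ ♘ ♖│1
  ─────────────────
  a b c d e f g h


e7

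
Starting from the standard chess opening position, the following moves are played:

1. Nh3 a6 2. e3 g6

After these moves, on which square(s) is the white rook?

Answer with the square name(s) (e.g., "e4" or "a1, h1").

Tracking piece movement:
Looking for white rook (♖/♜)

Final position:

  a b c d e f g h
  ─────────────────
8│♜ ♞ ♝ ♛ ♚ ♝ ♞ ♜│8
7│· ♟ ♟ ♟ ♟ ♟ · ♟│7
6│♟ · · · · · ♟ ·│6
5│· · · · · · · ·│5
4│· · · · · · · ·│4
3│· · · · ♙ · · ♘│3
2│♙ ♙ ♙ ♙ · ♙ ♙ ♙│2
1│♖ ♘ ♗ ♕ ♔ ♗ · ♖│1
  ─────────────────
  a b c d e f g h


a1, h1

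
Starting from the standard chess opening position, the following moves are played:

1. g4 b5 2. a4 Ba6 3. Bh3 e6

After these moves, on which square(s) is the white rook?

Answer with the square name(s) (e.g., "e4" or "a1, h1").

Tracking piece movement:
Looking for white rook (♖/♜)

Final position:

  a b c d e f g h
  ─────────────────
8│♜ ♞ · ♛ ♚ ♝ ♞ ♜│8
7│♟ · ♟ ♟ · ♟ ♟ ♟│7
6│♝ · · · ♟ · · ·│6
5│· ♟ · · · · · ·│5
4│♙ · · · · · ♙ ·│4
3│· · · · · · · ♗│3
2│· ♙ ♙ ♙ ♙ ♙ · ♙│2
1│♖ ♘ ♗ ♕ ♔ · ♘ ♖│1
  ─────────────────
  a b c d e f g h


a1, h1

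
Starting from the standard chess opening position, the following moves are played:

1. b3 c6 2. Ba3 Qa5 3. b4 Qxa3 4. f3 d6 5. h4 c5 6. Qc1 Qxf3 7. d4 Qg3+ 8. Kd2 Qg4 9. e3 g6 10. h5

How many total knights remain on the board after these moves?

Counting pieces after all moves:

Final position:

  a b c d e f g h
  ─────────────────
8│♜ ♞ ♝ · ♚ ♝ ♞ ♜│8
7│♟ ♟ · · ♟ ♟ · ♟│7
6│· · · ♟ · · ♟ ·│6
5│· · ♟ · · · · ♙│5
4│· ♙ · ♙ · · ♛ ·│4
3│· · · · ♙ · · ·│3
2│♙ · ♙ ♔ · · ♙ ·│2
1│♖ ♘ ♕ · · ♗ ♘ ♖│1
  ─────────────────
  a b c d e f g h


4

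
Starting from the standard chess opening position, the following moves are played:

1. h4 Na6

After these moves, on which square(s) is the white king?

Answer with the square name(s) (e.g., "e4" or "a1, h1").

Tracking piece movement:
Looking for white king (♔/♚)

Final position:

  a b c d e f g h
  ─────────────────
8│♜ · ♝ ♛ ♚ ♝ ♞ ♜│8
7│♟ ♟ ♟ ♟ ♟ ♟ ♟ ♟│7
6│♞ · · · · · · ·│6
5│· · · · · · · ·│5
4│· · · · · · · ♙│4
3│· · · · · · · ·│3
2│♙ ♙ ♙ ♙ ♙ ♙ ♙ ·│2
1│♖ ♘ ♗ ♕ ♔ ♗ ♘ ♖│1
  ─────────────────
  a b c d e f g h


e1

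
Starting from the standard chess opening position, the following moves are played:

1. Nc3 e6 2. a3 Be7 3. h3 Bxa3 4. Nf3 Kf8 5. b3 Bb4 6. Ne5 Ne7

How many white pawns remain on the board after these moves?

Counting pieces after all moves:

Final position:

  a b c d e f g h
  ─────────────────
8│♜ ♞ ♝ ♛ · ♚ · ♜│8
7│♟ ♟ ♟ ♟ ♞ ♟ ♟ ♟│7
6│· · · · ♟ · · ·│6
5│· · · · ♘ · · ·│5
4│· ♝ · · · · · ·│4
3│· ♙ ♘ · · · · ♙│3
2│· · ♙ ♙ ♙ ♙ ♙ ·│2
1│♖ · ♗ ♕ ♔ ♗ · ♖│1
  ─────────────────
  a b c d e f g h


7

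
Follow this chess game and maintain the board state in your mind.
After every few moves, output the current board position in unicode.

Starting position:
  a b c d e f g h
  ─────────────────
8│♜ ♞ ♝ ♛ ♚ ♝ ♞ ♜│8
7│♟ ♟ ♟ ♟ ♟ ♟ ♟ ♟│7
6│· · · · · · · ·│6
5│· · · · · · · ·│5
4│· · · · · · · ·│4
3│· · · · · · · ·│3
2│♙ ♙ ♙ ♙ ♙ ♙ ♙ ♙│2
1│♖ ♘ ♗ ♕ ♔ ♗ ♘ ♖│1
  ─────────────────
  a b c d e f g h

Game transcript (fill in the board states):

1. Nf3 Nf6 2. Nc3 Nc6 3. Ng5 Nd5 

  a b c d e f g h
  ─────────────────
8│♜ · ♝ ♛ ♚ ♝ · ♜│8
7│♟ ♟ ♟ ♟ ♟ ♟ ♟ ♟│7
6│· · ♞ · · · · ·│6
5│· · · ♞ · · ♘ ·│5
4│· · · · · · · ·│4
3│· · ♘ · · · · ·│3
2│♙ ♙ ♙ ♙ ♙ ♙ ♙ ♙│2
1│♖ · ♗ ♕ ♔ ♗ · ♖│1
  ─────────────────
  a b c d e f g h

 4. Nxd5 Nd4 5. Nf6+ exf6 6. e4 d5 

  a b c d e f g h
  ─────────────────
8│♜ · ♝ ♛ ♚ ♝ · ♜│8
7│♟ ♟ ♟ · · ♟ ♟ ♟│7
6│· · · · · ♟ · ·│6
5│· · · ♟ · · ♘ ·│5
4│· · · ♞ ♙ · · ·│4
3│· · · · · · · ·│3
2│♙ ♙ ♙ ♙ · ♙ ♙ ♙│2
1│♖ · ♗ ♕ ♔ ♗ · ♖│1
  ─────────────────
  a b c d e f g h

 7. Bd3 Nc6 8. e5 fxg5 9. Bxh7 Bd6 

  a b c d e f g h
  ─────────────────
8│♜ · ♝ ♛ ♚ · · ♜│8
7│♟ ♟ ♟ · · ♟ ♟ ♗│7
6│· · ♞ ♝ · · · ·│6
5│· · · ♟ ♙ · ♟ ·│5
4│· · · · · · · ·│4
3│· · · · · · · ·│3
2│♙ ♙ ♙ ♙ · ♙ ♙ ♙│2
1│♖ · ♗ ♕ ♔ · · ♖│1
  ─────────────────
  a b c d e f g h

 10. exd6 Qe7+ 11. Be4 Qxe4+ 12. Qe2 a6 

  a b c d e f g h
  ─────────────────
8│♜ · ♝ · ♚ · · ♜│8
7│· ♟ ♟ · · ♟ ♟ ·│7
6│♟ · ♞ ♙ · · · ·│6
5│· · · ♟ · · ♟ ·│5
4│· · · · ♛ · · ·│4
3│· · · · · · · ·│3
2│♙ ♙ ♙ ♙ ♕ ♙ ♙ ♙│2
1│♖ · ♗ · ♔ · · ♖│1
  ─────────────────
  a b c d e f g h

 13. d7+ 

  a b c d e f g h
  ─────────────────
8│♜ · ♝ · ♚ · · ♜│8
7│· ♟ ♟ ♙ · ♟ ♟ ·│7
6│♟ · ♞ · · · · ·│6
5│· · · ♟ · · ♟ ·│5
4│· · · · ♛ · · ·│4
3│· · · · · · · ·│3
2│♙ ♙ ♙ ♙ ♕ ♙ ♙ ♙│2
1│♖ · ♗ · ♔ · · ♖│1
  ─────────────────
  a b c d e f g h


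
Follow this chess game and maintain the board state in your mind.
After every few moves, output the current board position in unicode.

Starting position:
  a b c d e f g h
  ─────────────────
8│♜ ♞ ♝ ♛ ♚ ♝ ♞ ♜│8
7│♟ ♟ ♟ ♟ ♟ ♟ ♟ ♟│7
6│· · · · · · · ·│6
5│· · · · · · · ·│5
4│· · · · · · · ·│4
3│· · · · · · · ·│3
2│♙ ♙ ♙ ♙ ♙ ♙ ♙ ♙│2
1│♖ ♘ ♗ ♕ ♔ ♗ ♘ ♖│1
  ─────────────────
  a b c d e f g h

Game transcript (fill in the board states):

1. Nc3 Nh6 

  a b c d e f g h
  ─────────────────
8│♜ ♞ ♝ ♛ ♚ ♝ · ♜│8
7│♟ ♟ ♟ ♟ ♟ ♟ ♟ ♟│7
6│· · · · · · · ♞│6
5│· · · · · · · ·│5
4│· · · · · · · ·│4
3│· · ♘ · · · · ·│3
2│♙ ♙ ♙ ♙ ♙ ♙ ♙ ♙│2
1│♖ · ♗ ♕ ♔ ♗ ♘ ♖│1
  ─────────────────
  a b c d e f g h

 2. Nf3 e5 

  a b c d e f g h
  ─────────────────
8│♜ ♞ ♝ ♛ ♚ ♝ · ♜│8
7│♟ ♟ ♟ ♟ · ♟ ♟ ♟│7
6│· · · · · · · ♞│6
5│· · · · ♟ · · ·│5
4│· · · · · · · ·│4
3│· · ♘ · · ♘ · ·│3
2│♙ ♙ ♙ ♙ ♙ ♙ ♙ ♙│2
1│♖ · ♗ ♕ ♔ ♗ · ♖│1
  ─────────────────
  a b c d e f g h

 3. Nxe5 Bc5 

  a b c d e f g h
  ─────────────────
8│♜ ♞ ♝ ♛ ♚ · · ♜│8
7│♟ ♟ ♟ ♟ · ♟ ♟ ♟│7
6│· · · · · · · ♞│6
5│· · ♝ · ♘ · · ·│5
4│· · · · · · · ·│4
3│· · ♘ · · · · ·│3
2│♙ ♙ ♙ ♙ ♙ ♙ ♙ ♙│2
1│♖ · ♗ ♕ ♔ ♗ · ♖│1
  ─────────────────
  a b c d e f g h

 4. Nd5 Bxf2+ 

  a b c d e f g h
  ─────────────────
8│♜ ♞ ♝ ♛ ♚ · · ♜│8
7│♟ ♟ ♟ ♟ · ♟ ♟ ♟│7
6│· · · · · · · ♞│6
5│· · · ♘ ♘ · · ·│5
4│· · · · · · · ·│4
3│· · · · · · · ·│3
2│♙ ♙ ♙ ♙ ♙ ♝ ♙ ♙│2
1│♖ · ♗ ♕ ♔ ♗ · ♖│1
  ─────────────────
  a b c d e f g h

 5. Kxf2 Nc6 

  a b c d e f g h
  ─────────────────
8│♜ · ♝ ♛ ♚ · · ♜│8
7│♟ ♟ ♟ ♟ · ♟ ♟ ♟│7
6│· · ♞ · · · · ♞│6
5│· · · ♘ ♘ · · ·│5
4│· · · · · · · ·│4
3│· · · · · · · ·│3
2│♙ ♙ ♙ ♙ ♙ ♔ ♙ ♙│2
1│♖ · ♗ ♕ · ♗ · ♖│1
  ─────────────────
  a b c d e f g h



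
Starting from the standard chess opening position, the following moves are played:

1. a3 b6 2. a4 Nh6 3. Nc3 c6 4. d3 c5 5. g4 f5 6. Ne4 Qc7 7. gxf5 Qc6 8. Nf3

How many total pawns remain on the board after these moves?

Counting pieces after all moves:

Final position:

  a b c d e f g h
  ─────────────────
8│♜ ♞ ♝ · ♚ ♝ · ♜│8
7│♟ · · ♟ ♟ · ♟ ♟│7
6│· ♟ ♛ · · · · ♞│6
5│· · ♟ · · ♙ · ·│5
4│♙ · · · ♘ · · ·│4
3│· · · ♙ · ♘ · ·│3
2│· ♙ ♙ · ♙ ♙ · ♙│2
1│♖ · ♗ ♕ ♔ ♗ · ♖│1
  ─────────────────
  a b c d e f g h


15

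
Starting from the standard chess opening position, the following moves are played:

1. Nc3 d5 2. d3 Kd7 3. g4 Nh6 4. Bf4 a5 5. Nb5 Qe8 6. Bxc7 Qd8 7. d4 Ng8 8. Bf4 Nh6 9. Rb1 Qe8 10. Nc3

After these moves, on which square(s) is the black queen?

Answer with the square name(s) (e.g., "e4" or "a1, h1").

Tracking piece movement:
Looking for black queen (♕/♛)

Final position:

  a b c d e f g h
  ─────────────────
8│♜ ♞ ♝ · ♛ ♝ · ♜│8
7│· ♟ · ♚ ♟ ♟ ♟ ♟│7
6│· · · · · · · ♞│6
5│♟ · · ♟ · · · ·│5
4│· · · ♙ · ♗ ♙ ·│4
3│· · ♘ · · · · ·│3
2│♙ ♙ ♙ · ♙ ♙ · ♙│2
1│· ♖ · ♕ ♔ ♗ ♘ ♖│1
  ─────────────────
  a b c d e f g h


e8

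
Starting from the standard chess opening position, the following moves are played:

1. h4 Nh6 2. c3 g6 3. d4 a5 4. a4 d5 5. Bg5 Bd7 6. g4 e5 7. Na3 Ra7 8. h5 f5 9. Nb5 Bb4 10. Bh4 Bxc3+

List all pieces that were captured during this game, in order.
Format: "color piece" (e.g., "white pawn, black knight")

Tracking captures:
  Bxc3+: captured white pawn

white pawn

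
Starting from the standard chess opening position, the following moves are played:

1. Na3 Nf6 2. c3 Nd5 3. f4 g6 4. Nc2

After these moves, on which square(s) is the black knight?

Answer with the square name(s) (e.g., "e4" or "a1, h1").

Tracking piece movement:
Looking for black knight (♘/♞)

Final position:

  a b c d e f g h
  ─────────────────
8│♜ ♞ ♝ ♛ ♚ ♝ · ♜│8
7│♟ ♟ ♟ ♟ ♟ ♟ · ♟│7
6│· · · · · · ♟ ·│6
5│· · · ♞ · · · ·│5
4│· · · · · ♙ · ·│4
3│· · ♙ · · · · ·│3
2│♙ ♙ ♘ ♙ ♙ · ♙ ♙│2
1│♖ · ♗ ♕ ♔ ♗ ♘ ♖│1
  ─────────────────
  a b c d e f g h


b8, d5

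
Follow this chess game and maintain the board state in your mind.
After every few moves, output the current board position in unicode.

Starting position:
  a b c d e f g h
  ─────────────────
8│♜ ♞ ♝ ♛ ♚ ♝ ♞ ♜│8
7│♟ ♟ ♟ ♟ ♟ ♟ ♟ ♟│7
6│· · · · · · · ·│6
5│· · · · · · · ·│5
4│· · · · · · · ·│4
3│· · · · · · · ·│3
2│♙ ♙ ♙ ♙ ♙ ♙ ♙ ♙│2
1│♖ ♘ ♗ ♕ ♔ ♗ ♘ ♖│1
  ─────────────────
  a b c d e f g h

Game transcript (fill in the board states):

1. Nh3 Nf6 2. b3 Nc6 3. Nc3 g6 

  a b c d e f g h
  ─────────────────
8│♜ · ♝ ♛ ♚ ♝ · ♜│8
7│♟ ♟ ♟ ♟ ♟ ♟ · ♟│7
6│· · ♞ · · ♞ ♟ ·│6
5│· · · · · · · ·│5
4│· · · · · · · ·│4
3│· ♙ ♘ · · · · ♘│3
2│♙ · ♙ ♙ ♙ ♙ ♙ ♙│2
1│♖ · ♗ ♕ ♔ ♗ · ♖│1
  ─────────────────
  a b c d e f g h

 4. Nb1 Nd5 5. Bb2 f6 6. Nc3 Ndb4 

  a b c d e f g h
  ─────────────────
8│♜ · ♝ ♛ ♚ ♝ · ♜│8
7│♟ ♟ ♟ ♟ ♟ · · ♟│7
6│· · ♞ · · ♟ ♟ ·│6
5│· · · · · · · ·│5
4│· ♞ · · · · · ·│4
3│· ♙ ♘ · · · · ♘│3
2│♙ ♗ ♙ ♙ ♙ ♙ ♙ ♙│2
1│♖ · · ♕ ♔ ♗ · ♖│1
  ─────────────────
  a b c d e f g h

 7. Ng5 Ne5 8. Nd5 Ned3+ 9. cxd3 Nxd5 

  a b c d e f g h
  ─────────────────
8│♜ · ♝ ♛ ♚ ♝ · ♜│8
7│♟ ♟ ♟ ♟ ♟ · · ♟│7
6│· · · · · ♟ ♟ ·│6
5│· · · ♞ · · ♘ ·│5
4│· · · · · · · ·│4
3│· ♙ · ♙ · · · ·│3
2│♙ ♗ · ♙ ♙ ♙ ♙ ♙│2
1│♖ · · ♕ ♔ ♗ · ♖│1
  ─────────────────
  a b c d e f g h

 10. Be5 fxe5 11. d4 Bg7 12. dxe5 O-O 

  a b c d e f g h
  ─────────────────
8│♜ · ♝ ♛ · ♜ ♚ ·│8
7│♟ ♟ ♟ ♟ ♟ · ♝ ♟│7
6│· · · · · · ♟ ·│6
5│· · · ♞ ♙ · ♘ ·│5
4│· · · · · · · ·│4
3│· ♙ · · · · · ·│3
2│♙ · · ♙ ♙ ♙ ♙ ♙│2
1│♖ · · ♕ ♔ ♗ · ♖│1
  ─────────────────
  a b c d e f g h

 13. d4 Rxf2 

  a b c d e f g h
  ─────────────────
8│♜ · ♝ ♛ · · ♚ ·│8
7│♟ ♟ ♟ ♟ ♟ · ♝ ♟│7
6│· · · · · · ♟ ·│6
5│· · · ♞ ♙ · ♘ ·│5
4│· · · ♙ · · · ·│4
3│· ♙ · · · · · ·│3
2│♙ · · · ♙ ♜ ♙ ♙│2
1│♖ · · ♕ ♔ ♗ · ♖│1
  ─────────────────
  a b c d e f g h


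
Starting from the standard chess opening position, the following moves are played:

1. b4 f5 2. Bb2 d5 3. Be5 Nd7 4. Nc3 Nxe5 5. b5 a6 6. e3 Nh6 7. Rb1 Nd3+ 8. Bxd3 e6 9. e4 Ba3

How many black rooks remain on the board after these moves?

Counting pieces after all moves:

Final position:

  a b c d e f g h
  ─────────────────
8│♜ · ♝ ♛ ♚ · · ♜│8
7│· ♟ ♟ · · · ♟ ♟│7
6│♟ · · · ♟ · · ♞│6
5│· ♙ · ♟ · ♟ · ·│5
4│· · · · ♙ · · ·│4
3│♝ · ♘ ♗ · · · ·│3
2│♙ · ♙ ♙ · ♙ ♙ ♙│2
1│· ♖ · ♕ ♔ · ♘ ♖│1
  ─────────────────
  a b c d e f g h


2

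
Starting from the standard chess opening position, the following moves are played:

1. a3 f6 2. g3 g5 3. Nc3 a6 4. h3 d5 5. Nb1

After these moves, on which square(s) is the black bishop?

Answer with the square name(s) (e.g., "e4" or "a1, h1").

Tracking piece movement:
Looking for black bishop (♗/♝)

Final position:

  a b c d e f g h
  ─────────────────
8│♜ ♞ ♝ ♛ ♚ ♝ ♞ ♜│8
7│· ♟ ♟ · ♟ · · ♟│7
6│♟ · · · · ♟ · ·│6
5│· · · ♟ · · ♟ ·│5
4│· · · · · · · ·│4
3│♙ · · · · · ♙ ♙│3
2│· ♙ ♙ ♙ ♙ ♙ · ·│2
1│♖ ♘ ♗ ♕ ♔ ♗ ♘ ♖│1
  ─────────────────
  a b c d e f g h


c8, f8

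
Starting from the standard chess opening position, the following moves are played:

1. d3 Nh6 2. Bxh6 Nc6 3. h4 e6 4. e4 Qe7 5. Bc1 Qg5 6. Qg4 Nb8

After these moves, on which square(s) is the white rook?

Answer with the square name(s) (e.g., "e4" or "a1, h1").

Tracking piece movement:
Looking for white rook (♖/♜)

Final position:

  a b c d e f g h
  ─────────────────
8│♜ ♞ ♝ · ♚ ♝ · ♜│8
7│♟ ♟ ♟ ♟ · ♟ ♟ ♟│7
6│· · · · ♟ · · ·│6
5│· · · · · · ♛ ·│5
4│· · · · ♙ · ♕ ♙│4
3│· · · ♙ · · · ·│3
2│♙ ♙ ♙ · · ♙ ♙ ·│2
1│♖ ♘ ♗ · ♔ ♗ ♘ ♖│1
  ─────────────────
  a b c d e f g h


a1, h1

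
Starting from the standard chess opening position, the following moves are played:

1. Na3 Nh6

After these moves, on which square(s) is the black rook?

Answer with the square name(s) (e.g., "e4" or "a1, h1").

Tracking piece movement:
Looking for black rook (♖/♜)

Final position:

  a b c d e f g h
  ─────────────────
8│♜ ♞ ♝ ♛ ♚ ♝ · ♜│8
7│♟ ♟ ♟ ♟ ♟ ♟ ♟ ♟│7
6│· · · · · · · ♞│6
5│· · · · · · · ·│5
4│· · · · · · · ·│4
3│♘ · · · · · · ·│3
2│♙ ♙ ♙ ♙ ♙ ♙ ♙ ♙│2
1│♖ · ♗ ♕ ♔ ♗ ♘ ♖│1
  ─────────────────
  a b c d e f g h


a8, h8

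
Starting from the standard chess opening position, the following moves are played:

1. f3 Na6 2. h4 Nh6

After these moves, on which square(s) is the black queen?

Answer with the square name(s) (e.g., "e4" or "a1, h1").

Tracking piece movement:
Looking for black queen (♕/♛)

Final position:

  a b c d e f g h
  ─────────────────
8│♜ · ♝ ♛ ♚ ♝ · ♜│8
7│♟ ♟ ♟ ♟ ♟ ♟ ♟ ♟│7
6│♞ · · · · · · ♞│6
5│· · · · · · · ·│5
4│· · · · · · · ♙│4
3│· · · · · ♙ · ·│3
2│♙ ♙ ♙ ♙ ♙ · ♙ ·│2
1│♖ ♘ ♗ ♕ ♔ ♗ ♘ ♖│1
  ─────────────────
  a b c d e f g h


d8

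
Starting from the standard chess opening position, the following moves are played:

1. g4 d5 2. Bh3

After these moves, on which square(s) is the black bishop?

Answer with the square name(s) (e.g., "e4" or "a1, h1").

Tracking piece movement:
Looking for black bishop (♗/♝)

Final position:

  a b c d e f g h
  ─────────────────
8│♜ ♞ ♝ ♛ ♚ ♝ ♞ ♜│8
7│♟ ♟ ♟ · ♟ ♟ ♟ ♟│7
6│· · · · · · · ·│6
5│· · · ♟ · · · ·│5
4│· · · · · · ♙ ·│4
3│· · · · · · · ♗│3
2│♙ ♙ ♙ ♙ ♙ ♙ · ♙│2
1│♖ ♘ ♗ ♕ ♔ · ♘ ♖│1
  ─────────────────
  a b c d e f g h


c8, f8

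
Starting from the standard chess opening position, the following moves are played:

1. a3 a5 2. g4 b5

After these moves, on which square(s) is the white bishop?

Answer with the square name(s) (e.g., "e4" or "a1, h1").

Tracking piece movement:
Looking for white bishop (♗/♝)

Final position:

  a b c d e f g h
  ─────────────────
8│♜ ♞ ♝ ♛ ♚ ♝ ♞ ♜│8
7│· · ♟ ♟ ♟ ♟ ♟ ♟│7
6│· · · · · · · ·│6
5│♟ ♟ · · · · · ·│5
4│· · · · · · ♙ ·│4
3│♙ · · · · · · ·│3
2│· ♙ ♙ ♙ ♙ ♙ · ♙│2
1│♖ ♘ ♗ ♕ ♔ ♗ ♘ ♖│1
  ─────────────────
  a b c d e f g h


c1, f1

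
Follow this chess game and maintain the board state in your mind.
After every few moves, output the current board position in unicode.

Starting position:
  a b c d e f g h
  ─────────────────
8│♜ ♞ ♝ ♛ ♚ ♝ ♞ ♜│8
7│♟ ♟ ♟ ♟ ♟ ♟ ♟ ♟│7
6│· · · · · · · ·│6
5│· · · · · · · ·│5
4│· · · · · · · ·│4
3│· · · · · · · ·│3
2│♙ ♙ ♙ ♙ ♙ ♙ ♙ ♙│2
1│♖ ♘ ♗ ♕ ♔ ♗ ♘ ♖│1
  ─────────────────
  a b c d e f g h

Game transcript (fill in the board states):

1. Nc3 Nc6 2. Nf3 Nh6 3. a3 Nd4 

  a b c d e f g h
  ─────────────────
8│♜ · ♝ ♛ ♚ ♝ · ♜│8
7│♟ ♟ ♟ ♟ ♟ ♟ ♟ ♟│7
6│· · · · · · · ♞│6
5│· · · · · · · ·│5
4│· · · ♞ · · · ·│4
3│♙ · ♘ · · ♘ · ·│3
2│· ♙ ♙ ♙ ♙ ♙ ♙ ♙│2
1│♖ · ♗ ♕ ♔ ♗ · ♖│1
  ─────────────────
  a b c d e f g h

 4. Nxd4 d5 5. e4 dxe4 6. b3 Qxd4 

  a b c d e f g h
  ─────────────────
8│♜ · ♝ · ♚ ♝ · ♜│8
7│♟ ♟ ♟ · ♟ ♟ ♟ ♟│7
6│· · · · · · · ♞│6
5│· · · · · · · ·│5
4│· · · ♛ ♟ · · ·│4
3│♙ ♙ ♘ · · · · ·│3
2│· · ♙ ♙ · ♙ ♙ ♙│2
1│♖ · ♗ ♕ ♔ ♗ · ♖│1
  ─────────────────
  a b c d e f g h

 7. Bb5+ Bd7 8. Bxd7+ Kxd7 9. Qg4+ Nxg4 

  a b c d e f g h
  ─────────────────
8│♜ · · · · ♝ · ♜│8
7│♟ ♟ ♟ ♚ ♟ ♟ ♟ ♟│7
6│· · · · · · · ·│6
5│· · · · · · · ·│5
4│· · · ♛ ♟ · ♞ ·│4
3│♙ ♙ ♘ · · · · ·│3
2│· · ♙ ♙ · ♙ ♙ ♙│2
1│♖ · ♗ · ♔ · · ♖│1
  ─────────────────
  a b c d e f g h

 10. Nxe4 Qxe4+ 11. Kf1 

  a b c d e f g h
  ─────────────────
8│♜ · · · · ♝ · ♜│8
7│♟ ♟ ♟ ♚ ♟ ♟ ♟ ♟│7
6│· · · · · · · ·│6
5│· · · · · · · ·│5
4│· · · · ♛ · ♞ ·│4
3│♙ ♙ · · · · · ·│3
2│· · ♙ ♙ · ♙ ♙ ♙│2
1│♖ · ♗ · · ♔ · ♖│1
  ─────────────────
  a b c d e f g h


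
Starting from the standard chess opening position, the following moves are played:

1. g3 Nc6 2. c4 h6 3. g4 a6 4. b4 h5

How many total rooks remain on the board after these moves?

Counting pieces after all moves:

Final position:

  a b c d e f g h
  ─────────────────
8│♜ · ♝ ♛ ♚ ♝ ♞ ♜│8
7│· ♟ ♟ ♟ ♟ ♟ ♟ ·│7
6│♟ · ♞ · · · · ·│6
5│· · · · · · · ♟│5
4│· ♙ ♙ · · · ♙ ·│4
3│· · · · · · · ·│3
2│♙ · · ♙ ♙ ♙ · ♙│2
1│♖ ♘ ♗ ♕ ♔ ♗ ♘ ♖│1
  ─────────────────
  a b c d e f g h


4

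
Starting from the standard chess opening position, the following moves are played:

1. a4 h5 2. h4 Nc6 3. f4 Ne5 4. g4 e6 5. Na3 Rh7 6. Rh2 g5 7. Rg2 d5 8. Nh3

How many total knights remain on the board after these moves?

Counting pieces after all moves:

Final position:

  a b c d e f g h
  ─────────────────
8│♜ · ♝ ♛ ♚ ♝ ♞ ·│8
7│♟ ♟ ♟ · · ♟ · ♜│7
6│· · · · ♟ · · ·│6
5│· · · ♟ ♞ · ♟ ♟│5
4│♙ · · · · ♙ ♙ ♙│4
3│♘ · · · · · · ♘│3
2│· ♙ ♙ ♙ ♙ · ♖ ·│2
1│♖ · ♗ ♕ ♔ ♗ · ·│1
  ─────────────────
  a b c d e f g h


4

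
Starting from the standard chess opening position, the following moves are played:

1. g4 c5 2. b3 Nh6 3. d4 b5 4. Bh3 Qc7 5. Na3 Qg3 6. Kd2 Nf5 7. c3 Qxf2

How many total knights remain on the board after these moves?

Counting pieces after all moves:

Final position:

  a b c d e f g h
  ─────────────────
8│♜ ♞ ♝ · ♚ ♝ · ♜│8
7│♟ · · ♟ ♟ ♟ ♟ ♟│7
6│· · · · · · · ·│6
5│· ♟ ♟ · · ♞ · ·│5
4│· · · ♙ · · ♙ ·│4
3│♘ ♙ ♙ · · · · ♗│3
2│♙ · · ♔ ♙ ♛ · ♙│2
1│♖ · ♗ ♕ · · ♘ ♖│1
  ─────────────────
  a b c d e f g h


4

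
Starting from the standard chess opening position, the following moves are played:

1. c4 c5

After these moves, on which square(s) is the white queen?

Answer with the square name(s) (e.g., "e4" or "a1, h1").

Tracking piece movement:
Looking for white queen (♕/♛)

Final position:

  a b c d e f g h
  ─────────────────
8│♜ ♞ ♝ ♛ ♚ ♝ ♞ ♜│8
7│♟ ♟ · ♟ ♟ ♟ ♟ ♟│7
6│· · · · · · · ·│6
5│· · ♟ · · · · ·│5
4│· · ♙ · · · · ·│4
3│· · · · · · · ·│3
2│♙ ♙ · ♙ ♙ ♙ ♙ ♙│2
1│♖ ♘ ♗ ♕ ♔ ♗ ♘ ♖│1
  ─────────────────
  a b c d e f g h


d1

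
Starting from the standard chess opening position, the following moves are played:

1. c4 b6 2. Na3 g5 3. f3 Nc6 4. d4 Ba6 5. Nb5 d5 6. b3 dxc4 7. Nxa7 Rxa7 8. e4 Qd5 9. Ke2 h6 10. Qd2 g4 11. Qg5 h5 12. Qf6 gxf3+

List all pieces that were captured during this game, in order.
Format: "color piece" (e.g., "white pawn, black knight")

Tracking captures:
  dxc4: captured white pawn
  Nxa7: captured black pawn
  Rxa7: captured white knight
  gxf3+: captured white pawn

white pawn, black pawn, white knight, white pawn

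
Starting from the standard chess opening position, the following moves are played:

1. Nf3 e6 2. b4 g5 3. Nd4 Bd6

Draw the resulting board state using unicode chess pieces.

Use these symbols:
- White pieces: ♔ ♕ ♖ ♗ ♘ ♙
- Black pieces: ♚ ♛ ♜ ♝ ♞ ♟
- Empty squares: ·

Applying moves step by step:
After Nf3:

♜ ♞ ♝ ♛ ♚ ♝ ♞ ♜
♟ ♟ ♟ ♟ ♟ ♟ ♟ ♟
· · · · · · · ·
· · · · · · · ·
· · · · · · · ·
· · · · · ♘ · ·
♙ ♙ ♙ ♙ ♙ ♙ ♙ ♙
♖ ♘ ♗ ♕ ♔ ♗ · ♖


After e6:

♜ ♞ ♝ ♛ ♚ ♝ ♞ ♜
♟ ♟ ♟ ♟ · ♟ ♟ ♟
· · · · ♟ · · ·
· · · · · · · ·
· · · · · · · ·
· · · · · ♘ · ·
♙ ♙ ♙ ♙ ♙ ♙ ♙ ♙
♖ ♘ ♗ ♕ ♔ ♗ · ♖


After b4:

♜ ♞ ♝ ♛ ♚ ♝ ♞ ♜
♟ ♟ ♟ ♟ · ♟ ♟ ♟
· · · · ♟ · · ·
· · · · · · · ·
· ♙ · · · · · ·
· · · · · ♘ · ·
♙ · ♙ ♙ ♙ ♙ ♙ ♙
♖ ♘ ♗ ♕ ♔ ♗ · ♖


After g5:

♜ ♞ ♝ ♛ ♚ ♝ ♞ ♜
♟ ♟ ♟ ♟ · ♟ · ♟
· · · · ♟ · · ·
· · · · · · ♟ ·
· ♙ · · · · · ·
· · · · · ♘ · ·
♙ · ♙ ♙ ♙ ♙ ♙ ♙
♖ ♘ ♗ ♕ ♔ ♗ · ♖


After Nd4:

♜ ♞ ♝ ♛ ♚ ♝ ♞ ♜
♟ ♟ ♟ ♟ · ♟ · ♟
· · · · ♟ · · ·
· · · · · · ♟ ·
· ♙ · ♘ · · · ·
· · · · · · · ·
♙ · ♙ ♙ ♙ ♙ ♙ ♙
♖ ♘ ♗ ♕ ♔ ♗ · ♖


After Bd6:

♜ ♞ ♝ ♛ ♚ · ♞ ♜
♟ ♟ ♟ ♟ · ♟ · ♟
· · · ♝ ♟ · · ·
· · · · · · ♟ ·
· ♙ · ♘ · · · ·
· · · · · · · ·
♙ · ♙ ♙ ♙ ♙ ♙ ♙
♖ ♘ ♗ ♕ ♔ ♗ · ♖



  a b c d e f g h
  ─────────────────
8│♜ ♞ ♝ ♛ ♚ · ♞ ♜│8
7│♟ ♟ ♟ ♟ · ♟ · ♟│7
6│· · · ♝ ♟ · · ·│6
5│· · · · · · ♟ ·│5
4│· ♙ · ♘ · · · ·│4
3│· · · · · · · ·│3
2│♙ · ♙ ♙ ♙ ♙ ♙ ♙│2
1│♖ ♘ ♗ ♕ ♔ ♗ · ♖│1
  ─────────────────
  a b c d e f g h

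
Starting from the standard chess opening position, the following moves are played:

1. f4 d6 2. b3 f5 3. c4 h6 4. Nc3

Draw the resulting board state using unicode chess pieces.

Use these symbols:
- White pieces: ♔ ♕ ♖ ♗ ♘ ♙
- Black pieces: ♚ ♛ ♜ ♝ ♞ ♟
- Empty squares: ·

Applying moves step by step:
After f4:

♜ ♞ ♝ ♛ ♚ ♝ ♞ ♜
♟ ♟ ♟ ♟ ♟ ♟ ♟ ♟
· · · · · · · ·
· · · · · · · ·
· · · · · ♙ · ·
· · · · · · · ·
♙ ♙ ♙ ♙ ♙ · ♙ ♙
♖ ♘ ♗ ♕ ♔ ♗ ♘ ♖


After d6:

♜ ♞ ♝ ♛ ♚ ♝ ♞ ♜
♟ ♟ ♟ · ♟ ♟ ♟ ♟
· · · ♟ · · · ·
· · · · · · · ·
· · · · · ♙ · ·
· · · · · · · ·
♙ ♙ ♙ ♙ ♙ · ♙ ♙
♖ ♘ ♗ ♕ ♔ ♗ ♘ ♖


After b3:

♜ ♞ ♝ ♛ ♚ ♝ ♞ ♜
♟ ♟ ♟ · ♟ ♟ ♟ ♟
· · · ♟ · · · ·
· · · · · · · ·
· · · · · ♙ · ·
· ♙ · · · · · ·
♙ · ♙ ♙ ♙ · ♙ ♙
♖ ♘ ♗ ♕ ♔ ♗ ♘ ♖


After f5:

♜ ♞ ♝ ♛ ♚ ♝ ♞ ♜
♟ ♟ ♟ · ♟ · ♟ ♟
· · · ♟ · · · ·
· · · · · ♟ · ·
· · · · · ♙ · ·
· ♙ · · · · · ·
♙ · ♙ ♙ ♙ · ♙ ♙
♖ ♘ ♗ ♕ ♔ ♗ ♘ ♖


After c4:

♜ ♞ ♝ ♛ ♚ ♝ ♞ ♜
♟ ♟ ♟ · ♟ · ♟ ♟
· · · ♟ · · · ·
· · · · · ♟ · ·
· · ♙ · · ♙ · ·
· ♙ · · · · · ·
♙ · · ♙ ♙ · ♙ ♙
♖ ♘ ♗ ♕ ♔ ♗ ♘ ♖


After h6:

♜ ♞ ♝ ♛ ♚ ♝ ♞ ♜
♟ ♟ ♟ · ♟ · ♟ ·
· · · ♟ · · · ♟
· · · · · ♟ · ·
· · ♙ · · ♙ · ·
· ♙ · · · · · ·
♙ · · ♙ ♙ · ♙ ♙
♖ ♘ ♗ ♕ ♔ ♗ ♘ ♖


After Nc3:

♜ ♞ ♝ ♛ ♚ ♝ ♞ ♜
♟ ♟ ♟ · ♟ · ♟ ·
· · · ♟ · · · ♟
· · · · · ♟ · ·
· · ♙ · · ♙ · ·
· ♙ ♘ · · · · ·
♙ · · ♙ ♙ · ♙ ♙
♖ · ♗ ♕ ♔ ♗ ♘ ♖



  a b c d e f g h
  ─────────────────
8│♜ ♞ ♝ ♛ ♚ ♝ ♞ ♜│8
7│♟ ♟ ♟ · ♟ · ♟ ·│7
6│· · · ♟ · · · ♟│6
5│· · · · · ♟ · ·│5
4│· · ♙ · · ♙ · ·│4
3│· ♙ ♘ · · · · ·│3
2│♙ · · ♙ ♙ · ♙ ♙│2
1│♖ · ♗ ♕ ♔ ♗ ♘ ♖│1
  ─────────────────
  a b c d e f g h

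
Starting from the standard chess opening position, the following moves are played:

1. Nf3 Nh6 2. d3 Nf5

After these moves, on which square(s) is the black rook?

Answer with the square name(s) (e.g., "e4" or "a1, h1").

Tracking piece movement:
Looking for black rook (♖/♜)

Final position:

  a b c d e f g h
  ─────────────────
8│♜ ♞ ♝ ♛ ♚ ♝ · ♜│8
7│♟ ♟ ♟ ♟ ♟ ♟ ♟ ♟│7
6│· · · · · · · ·│6
5│· · · · · ♞ · ·│5
4│· · · · · · · ·│4
3│· · · ♙ · ♘ · ·│3
2│♙ ♙ ♙ · ♙ ♙ ♙ ♙│2
1│♖ ♘ ♗ ♕ ♔ ♗ · ♖│1
  ─────────────────
  a b c d e f g h


a8, h8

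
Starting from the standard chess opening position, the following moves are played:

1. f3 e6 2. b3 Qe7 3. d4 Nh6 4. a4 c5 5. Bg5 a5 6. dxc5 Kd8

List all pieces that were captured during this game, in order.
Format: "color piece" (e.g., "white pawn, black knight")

Tracking captures:
  dxc5: captured black pawn

black pawn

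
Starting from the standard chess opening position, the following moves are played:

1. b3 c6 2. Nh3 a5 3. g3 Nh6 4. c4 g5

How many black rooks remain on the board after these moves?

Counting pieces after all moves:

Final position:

  a b c d e f g h
  ─────────────────
8│♜ ♞ ♝ ♛ ♚ ♝ · ♜│8
7│· ♟ · ♟ ♟ ♟ · ♟│7
6│· · ♟ · · · · ♞│6
5│♟ · · · · · ♟ ·│5
4│· · ♙ · · · · ·│4
3│· ♙ · · · · ♙ ♘│3
2│♙ · · ♙ ♙ ♙ · ♙│2
1│♖ ♘ ♗ ♕ ♔ ♗ · ♖│1
  ─────────────────
  a b c d e f g h


2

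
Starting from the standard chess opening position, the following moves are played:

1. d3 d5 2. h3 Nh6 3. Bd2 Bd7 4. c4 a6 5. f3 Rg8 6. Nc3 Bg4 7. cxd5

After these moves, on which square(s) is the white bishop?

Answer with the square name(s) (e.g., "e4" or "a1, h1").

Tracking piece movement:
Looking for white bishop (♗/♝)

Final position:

  a b c d e f g h
  ─────────────────
8│♜ ♞ · ♛ ♚ ♝ ♜ ·│8
7│· ♟ ♟ · ♟ ♟ ♟ ♟│7
6│♟ · · · · · · ♞│6
5│· · · ♙ · · · ·│5
4│· · · · · · ♝ ·│4
3│· · ♘ ♙ · ♙ · ♙│3
2│♙ ♙ · ♗ ♙ · ♙ ·│2
1│♖ · · ♕ ♔ ♗ ♘ ♖│1
  ─────────────────
  a b c d e f g h


d2, f1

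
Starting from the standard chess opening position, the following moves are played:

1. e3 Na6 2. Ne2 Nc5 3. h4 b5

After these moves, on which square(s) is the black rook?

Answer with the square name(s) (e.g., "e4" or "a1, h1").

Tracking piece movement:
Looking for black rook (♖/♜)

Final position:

  a b c d e f g h
  ─────────────────
8│♜ · ♝ ♛ ♚ ♝ ♞ ♜│8
7│♟ · ♟ ♟ ♟ ♟ ♟ ♟│7
6│· · · · · · · ·│6
5│· ♟ ♞ · · · · ·│5
4│· · · · · · · ♙│4
3│· · · · ♙ · · ·│3
2│♙ ♙ ♙ ♙ ♘ ♙ ♙ ·│2
1│♖ ♘ ♗ ♕ ♔ ♗ · ♖│1
  ─────────────────
  a b c d e f g h


a8, h8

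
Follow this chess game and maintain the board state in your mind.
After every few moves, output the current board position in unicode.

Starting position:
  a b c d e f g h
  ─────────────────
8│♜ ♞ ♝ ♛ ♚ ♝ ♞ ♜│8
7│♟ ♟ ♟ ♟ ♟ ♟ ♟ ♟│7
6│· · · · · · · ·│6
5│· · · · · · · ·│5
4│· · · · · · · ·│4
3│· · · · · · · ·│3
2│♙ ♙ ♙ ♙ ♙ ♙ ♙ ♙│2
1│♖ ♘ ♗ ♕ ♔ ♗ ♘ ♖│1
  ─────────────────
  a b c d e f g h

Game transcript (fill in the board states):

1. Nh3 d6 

  a b c d e f g h
  ─────────────────
8│♜ ♞ ♝ ♛ ♚ ♝ ♞ ♜│8
7│♟ ♟ ♟ · ♟ ♟ ♟ ♟│7
6│· · · ♟ · · · ·│6
5│· · · · · · · ·│5
4│· · · · · · · ·│4
3│· · · · · · · ♘│3
2│♙ ♙ ♙ ♙ ♙ ♙ ♙ ♙│2
1│♖ ♘ ♗ ♕ ♔ ♗ · ♖│1
  ─────────────────
  a b c d e f g h

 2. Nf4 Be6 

  a b c d e f g h
  ─────────────────
8│♜ ♞ · ♛ ♚ ♝ ♞ ♜│8
7│♟ ♟ ♟ · ♟ ♟ ♟ ♟│7
6│· · · ♟ ♝ · · ·│6
5│· · · · · · · ·│5
4│· · · · · ♘ · ·│4
3│· · · · · · · ·│3
2│♙ ♙ ♙ ♙ ♙ ♙ ♙ ♙│2
1│♖ ♘ ♗ ♕ ♔ ♗ · ♖│1
  ─────────────────
  a b c d e f g h

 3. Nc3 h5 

  a b c d e f g h
  ─────────────────
8│♜ ♞ · ♛ ♚ ♝ ♞ ♜│8
7│♟ ♟ ♟ · ♟ ♟ ♟ ·│7
6│· · · ♟ ♝ · · ·│6
5│· · · · · · · ♟│5
4│· · · · · ♘ · ·│4
3│· · ♘ · · · · ·│3
2│♙ ♙ ♙ ♙ ♙ ♙ ♙ ♙│2
1│♖ · ♗ ♕ ♔ ♗ · ♖│1
  ─────────────────
  a b c d e f g h

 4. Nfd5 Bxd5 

  a b c d e f g h
  ─────────────────
8│♜ ♞ · ♛ ♚ ♝ ♞ ♜│8
7│♟ ♟ ♟ · ♟ ♟ ♟ ·│7
6│· · · ♟ · · · ·│6
5│· · · ♝ · · · ♟│5
4│· · · · · · · ·│4
3│· · ♘ · · · · ·│3
2│♙ ♙ ♙ ♙ ♙ ♙ ♙ ♙│2
1│♖ · ♗ ♕ ♔ ♗ · ♖│1
  ─────────────────
  a b c d e f g h

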